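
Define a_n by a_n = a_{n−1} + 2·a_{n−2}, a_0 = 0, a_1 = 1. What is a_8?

85

With companion matrix T = [[1, 2], [1, 0]], [a_n, a_{n−1}]ᵀ = T·[a_{n−1}, a_{n−2}]ᵀ, so [a_8, a_7]ᵀ = T⁷·[a_1, a_0]ᵀ.
T⁷ = [[85, 86], [43, 42]], giving [a_8, a_7]ᵀ = [[85], [43]].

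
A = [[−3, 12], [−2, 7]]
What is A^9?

tr A = 4 and det A = 3, so the characteristic polynomial is λ² − (4)λ + (3) with roots 1 and 3.
Eigenvectors give P = [[−3, 2], [−1, 1]] with P⁻¹ = [[−1, 2], [−1, 3]], and A = P·diag(1, 3)·P⁻¹.
Then A^9 = P·diag(1, 19683)·P⁻¹ = [[−3, 39366], [−1, 19683]] · [[−1, 2], [−1, 3]] = [[−39363, 118092], [−19682, 59047]].

[[−39363, 118092], [−19682, 59047]]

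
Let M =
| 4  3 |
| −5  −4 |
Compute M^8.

[[1, 0], [0, 1]]

M² = I (check: tr M = 0 and det M = −1), so M^8 = I since 8 is even.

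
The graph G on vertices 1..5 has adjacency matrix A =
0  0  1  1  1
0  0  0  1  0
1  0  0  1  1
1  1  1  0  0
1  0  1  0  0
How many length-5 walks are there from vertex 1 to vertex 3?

The number of length-5 walks from vertex 1 to vertex 3 is entry (1,3) of A⁵, where A is the adjacency matrix.
A² = [[3, 1, 2, 1, 1], [1, 1, 1, 0, 0], [2, 1, 3, 1, 1], [1, 0, 1, 3, 2], [1, 0, 1, 2, 2]]
A³ = [[4, 1, 5, 6, 5], [1, 0, 1, 3, 2], [5, 1, 4, 6, 5], [6, 3, 6, 2, 2], [5, 2, 5, 2, 2]]
A⁴ = [[16, 6, 15, 10, 9], [6, 3, 6, 2, 2], [15, 6, 16, 10, 9], [10, 2, 10, 15, 12], [9, 2, 9, 12, 10]]
A⁵ = [[34, 10, 35, 37, 31], [10, 2, 10, 15, 12], [35, 10, 34, 37, 31], [37, 15, 37, 22, 20], [31, 12, 31, 20, 18]]

35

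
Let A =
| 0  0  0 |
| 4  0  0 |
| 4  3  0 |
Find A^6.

A is strictly triangular, hence nilpotent: A^3 = 0, so A^6 = 0.

[[0, 0, 0], [0, 0, 0], [0, 0, 0]]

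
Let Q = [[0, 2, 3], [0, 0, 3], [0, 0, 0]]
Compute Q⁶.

Q is strictly triangular, hence nilpotent: Q³ = 0, so Q⁶ = 0.

[[0, 0, 0], [0, 0, 0], [0, 0, 0]]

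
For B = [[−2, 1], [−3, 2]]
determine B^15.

[[−2, 1], [−3, 2]]

B² = I (check: tr B = 0 and det B = −1), so B^15 = B since 15 is odd.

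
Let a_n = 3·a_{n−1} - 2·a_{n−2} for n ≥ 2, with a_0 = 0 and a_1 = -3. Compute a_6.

With companion matrix Q = [[3, -2], [1, 0]], [a_n, a_{n−1}]ᵀ = Q·[a_{n−1}, a_{n−2}]ᵀ, so [a_6, a_5]ᵀ = Q⁵·[a_1, a_0]ᵀ.
Q⁵ = [[63, -62], [31, -30]], giving [a_6, a_5]ᵀ = [[-189], [-93]].

-189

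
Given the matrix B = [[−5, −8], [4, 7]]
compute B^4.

tr B = 2 and det B = −3, so the characteristic polynomial is λ² − (2)λ + (−3) with roots −1 and 3.
Eigenvectors give P = [[2, 1], [−1, −1]] with P⁻¹ = [[1, 1], [−1, −2]], and B = P·diag(−1, 3)·P⁻¹.
Then B^4 = P·diag(1, 81)·P⁻¹ = [[2, 81], [−1, −81]] · [[1, 1], [−1, −2]] = [[−79, −160], [80, 161]].

[[−79, −160], [80, 161]]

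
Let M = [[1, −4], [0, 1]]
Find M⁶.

[[1, −24], [0, 1]]

M = I + N where N = [[0, −4], [0, 0]] is strictly upper-triangular, so N² = 0.
(I + N)⁶ = I + 6·N = [[1, −24], [0, 1]].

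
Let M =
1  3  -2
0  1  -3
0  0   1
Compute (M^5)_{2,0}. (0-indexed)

M = I + N where N = [[0, 3, -2], [0, 0, -3], [0, 0, 0]] is strictly upper-triangular, so N^3 = 0.
(I + N)^5 = I + 5·N + 10·N^2 = [[1, 15, -100], [0, 1, -15], [0, 0, 1]].

0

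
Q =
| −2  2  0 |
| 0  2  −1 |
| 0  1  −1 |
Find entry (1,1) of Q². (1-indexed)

4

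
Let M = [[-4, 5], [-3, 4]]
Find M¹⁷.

M² = I (check: tr M = 0 and det M = -1), so M¹⁷ = M since 17 is odd.

[[-4, 5], [-3, 4]]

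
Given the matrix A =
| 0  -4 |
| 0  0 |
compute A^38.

[[0, 0], [0, 0]]

A is strictly triangular, hence nilpotent: A^2 = 0, so A^38 = 0.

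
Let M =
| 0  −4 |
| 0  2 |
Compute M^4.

M^2 = [[0, −8], [0, 4]]
M^3 = [[0, −16], [0, 8]]
M^4 = [[0, −32], [0, 16]]

[[0, −32], [0, 16]]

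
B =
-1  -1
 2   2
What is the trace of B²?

1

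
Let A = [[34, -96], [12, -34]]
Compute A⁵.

tr A = 0 and det A = -4, so the characteristic polynomial is λ² − (0)λ + (-4) with roots 2 and -2.
Eigenvectors give P = [[3, -8], [1, -3]] with P⁻¹ = [[3, -8], [1, -3]], and A = P·diag(2, -2)·P⁻¹.
Then A⁵ = P·diag(32, -32)·P⁻¹ = [[96, 256], [32, 96]] · [[3, -8], [1, -3]] = [[544, -1536], [192, -544]].

[[544, -1536], [192, -544]]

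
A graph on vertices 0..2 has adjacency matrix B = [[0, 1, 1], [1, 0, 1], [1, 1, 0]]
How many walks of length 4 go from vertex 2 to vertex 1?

5

The number of length-4 walks from vertex 2 to vertex 1 is entry (2,1) of B⁴, where B is the adjacency matrix.
B² = [[2, 1, 1], [1, 2, 1], [1, 1, 2]]
B³ = [[2, 3, 3], [3, 2, 3], [3, 3, 2]]
B⁴ = [[6, 5, 5], [5, 6, 5], [5, 5, 6]]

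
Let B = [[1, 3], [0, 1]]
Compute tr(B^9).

B = I + N where N = [[0, 3], [0, 0]] is strictly upper-triangular, so N^2 = 0.
(I + N)^9 = I + 9·N = [[1, 27], [0, 1]].

2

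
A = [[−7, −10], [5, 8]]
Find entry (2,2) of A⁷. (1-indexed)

tr A = 1 and det A = −6, so the characteristic polynomial is λ² − (1)λ + (−6) with roots 3 and −2.
Eigenvectors give P = [[−1, −2], [1, 1]] with P⁻¹ = [[1, 2], [−1, −1]], and A = P·diag(3, −2)·P⁻¹.
Then A⁷ = P·diag(2187, −128)·P⁻¹ = [[−2187, 256], [2187, −128]] · [[1, 2], [−1, −1]] = [[−2443, −4630], [2315, 4502]].

4502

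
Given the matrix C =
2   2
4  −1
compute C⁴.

[[152, 42], [84, 89]]

C² = [[12, 2], [4, 9]]
C³ = [[32, 22], [44, −1]]
C⁴ = [[152, 42], [84, 89]]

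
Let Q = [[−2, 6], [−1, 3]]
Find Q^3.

Q² = Q (a projection; rank 1, trace 1), so Q^3 = Q.

[[−2, 6], [−1, 3]]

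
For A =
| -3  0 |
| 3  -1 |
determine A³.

A² = [[9, 0], [-12, 1]]
A³ = [[-27, 0], [39, -1]]

[[-27, 0], [39, -1]]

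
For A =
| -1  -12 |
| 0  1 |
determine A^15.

A² = I (check: tr A = 0 and det A = -1), so A^15 = A since 15 is odd.

[[-1, -12], [0, 1]]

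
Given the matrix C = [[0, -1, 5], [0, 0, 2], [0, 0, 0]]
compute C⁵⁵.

C is strictly triangular, hence nilpotent: C³ = 0, so C⁵⁵ = 0.

[[0, 0, 0], [0, 0, 0], [0, 0, 0]]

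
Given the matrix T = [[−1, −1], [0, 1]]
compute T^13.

[[−1, −1], [0, 1]]

T² = I (check: tr T = 0 and det T = −1), so T^13 = T since 13 is odd.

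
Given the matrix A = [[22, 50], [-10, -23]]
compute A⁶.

tr A = -1 and det A = -6, so the characteristic polynomial is λ² − (-1)λ + (-6) with roots 2 and -3.
Eigenvectors give P = [[5, 2], [-2, -1]] with P⁻¹ = [[1, 2], [-2, -5]], and A = P·diag(2, -3)·P⁻¹.
Then A⁶ = P·diag(64, 729)·P⁻¹ = [[320, 1458], [-128, -729]] · [[1, 2], [-2, -5]] = [[-2596, -6650], [1330, 3389]].

[[-2596, -6650], [1330, 3389]]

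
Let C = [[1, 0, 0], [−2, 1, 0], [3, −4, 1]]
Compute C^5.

[[1, 0, 0], [−10, 1, 0], [95, −20, 1]]

C = I + N where N = [[0, 0, 0], [−2, 0, 0], [3, −4, 0]] is strictly lower-triangular, so N^3 = 0.
(I + N)^5 = I + 5·N + 10·N^2 = [[1, 0, 0], [−10, 1, 0], [95, −20, 1]].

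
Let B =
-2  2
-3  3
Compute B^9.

B² = B (a projection; rank 1, trace 1), so B^9 = B.

[[-2, 2], [-3, 3]]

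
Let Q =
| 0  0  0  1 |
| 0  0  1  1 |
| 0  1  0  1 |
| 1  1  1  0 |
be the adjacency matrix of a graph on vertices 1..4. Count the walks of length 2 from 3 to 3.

The number of length-2 walks from vertex 3 to vertex 3 is entry (3,3) of Q², where Q is the adjacency matrix.
Q² = [[1, 1, 1, 0], [1, 2, 1, 1], [1, 1, 2, 1], [0, 1, 1, 3]]

2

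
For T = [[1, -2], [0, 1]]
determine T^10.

T = I + N where N = [[0, -2], [0, 0]] is strictly upper-triangular, so N^2 = 0.
(I + N)^10 = I + 10·N = [[1, -20], [0, 1]].

[[1, -20], [0, 1]]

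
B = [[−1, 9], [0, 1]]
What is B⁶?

[[1, 0], [0, 1]]

B² = I (check: tr B = 0 and det B = −1), so B⁶ = I since 6 is even.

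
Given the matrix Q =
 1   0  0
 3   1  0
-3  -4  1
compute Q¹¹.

[[1, 0, 0], [33, 1, 0], [-693, -44, 1]]

Q = I + N where N = [[0, 0, 0], [3, 0, 0], [-3, -4, 0]] is strictly lower-triangular, so N³ = 0.
(I + N)¹¹ = I + 11·N + 55·N² = [[1, 0, 0], [33, 1, 0], [-693, -44, 1]].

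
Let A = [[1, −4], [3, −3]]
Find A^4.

[[73, −112], [84, −39]]

A^2 = [[−11, 8], [−6, −3]]
A^3 = [[13, 20], [−15, 33]]
A^4 = [[73, −112], [84, −39]]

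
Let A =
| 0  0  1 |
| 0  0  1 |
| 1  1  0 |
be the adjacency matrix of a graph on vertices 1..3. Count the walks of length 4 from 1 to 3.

0

The number of length-4 walks from vertex 1 to vertex 3 is entry (1,3) of A⁴, where A is the adjacency matrix.
A² = [[1, 1, 0], [1, 1, 0], [0, 0, 2]]
A³ = [[0, 0, 2], [0, 0, 2], [2, 2, 0]]
A⁴ = [[2, 2, 0], [2, 2, 0], [0, 0, 4]]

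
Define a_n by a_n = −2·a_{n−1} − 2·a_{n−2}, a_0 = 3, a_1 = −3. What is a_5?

With companion matrix C = [[−2, −2], [1, 0]], [a_n, a_{n−1}]ᵀ = C·[a_{n−1}, a_{n−2}]ᵀ, so [a_5, a_4]ᵀ = C⁴·[a_1, a_0]ᵀ.
C⁴ = [[−4, 0], [0, −4]], giving [a_5, a_4]ᵀ = [[12], [−12]].

12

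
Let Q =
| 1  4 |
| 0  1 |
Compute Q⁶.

[[1, 24], [0, 1]]

Q = I + N where N = [[0, 4], [0, 0]] is strictly upper-triangular, so N² = 0.
(I + N)⁶ = I + 6·N = [[1, 24], [0, 1]].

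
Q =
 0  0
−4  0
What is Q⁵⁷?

[[0, 0], [0, 0]]

Q is strictly triangular, hence nilpotent: Q² = 0, so Q⁵⁷ = 0.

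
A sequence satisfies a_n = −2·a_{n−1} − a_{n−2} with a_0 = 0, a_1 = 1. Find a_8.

−8

With companion matrix T = [[−2, −1], [1, 0]], [a_n, a_{n−1}]ᵀ = T·[a_{n−1}, a_{n−2}]ᵀ, so [a_8, a_7]ᵀ = T⁷·[a_1, a_0]ᵀ.
T⁷ = [[−8, −7], [7, 6]], giving [a_8, a_7]ᵀ = [[−8], [7]].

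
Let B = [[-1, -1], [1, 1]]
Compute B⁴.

B² = [[0, 0], [0, 0]]
B³ = [[0, 0], [0, 0]]
B⁴ = [[0, 0], [0, 0]]

[[0, 0], [0, 0]]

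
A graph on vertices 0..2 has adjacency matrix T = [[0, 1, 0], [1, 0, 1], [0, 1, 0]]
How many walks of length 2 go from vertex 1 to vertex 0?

The number of length-2 walks from vertex 1 to vertex 0 is entry (1,0) of T², where T is the adjacency matrix.
T² = [[1, 0, 1], [0, 2, 0], [1, 0, 1]]

0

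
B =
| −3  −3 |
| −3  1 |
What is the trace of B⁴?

496

B² = [[18, 6], [6, 10]]
B³ = [[−72, −48], [−48, −8]]
B⁴ = [[360, 168], [168, 136]]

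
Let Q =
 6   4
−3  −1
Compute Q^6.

tr Q = 5 and det Q = 6, so the characteristic polynomial is λ² − (5)λ + (6) with roots 3 and 2.
Eigenvectors give P = [[4, −1], [−3, 1]] with P⁻¹ = [[1, 1], [3, 4]], and Q = P·diag(3, 2)·P⁻¹.
Then Q^6 = P·diag(729, 64)·P⁻¹ = [[2916, −64], [−2187, 64]] · [[1, 1], [3, 4]] = [[2724, 2660], [−1995, −1931]].

[[2724, 2660], [−1995, −1931]]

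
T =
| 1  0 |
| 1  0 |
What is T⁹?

T² = T (a projection; rank 1, trace 1), so T⁹ = T.

[[1, 0], [1, 0]]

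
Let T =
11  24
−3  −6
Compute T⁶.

[[6049, 15960], [−1995, −5256]]

tr T = 5 and det T = 6, so the characteristic polynomial is λ² − (5)λ + (6) with roots 3 and 2.
Eigenvectors give P = [[−3, −8], [1, 3]] with P⁻¹ = [[−3, −8], [1, 3]], and T = P·diag(3, 2)·P⁻¹.
Then T⁶ = P·diag(729, 64)·P⁻¹ = [[−2187, −512], [729, 192]] · [[−3, −8], [1, 3]] = [[6049, 15960], [−1995, −5256]].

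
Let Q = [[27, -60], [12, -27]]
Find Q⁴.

tr Q = 0 and det Q = -9, so the characteristic polynomial is λ² − (0)λ + (-9) with roots 3 and -3.
Eigenvectors give P = [[5, 2], [2, 1]] with P⁻¹ = [[1, -2], [-2, 5]], and Q = P·diag(3, -3)·P⁻¹.
Then Q⁴ = P·diag(81, 81)·P⁻¹ = [[405, 162], [162, 81]] · [[1, -2], [-2, 5]] = [[81, 0], [0, 81]].

[[81, 0], [0, 81]]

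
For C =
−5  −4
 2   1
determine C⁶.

[[1457, 1456], [−728, −727]]

tr C = −4 and det C = 3, so the characteristic polynomial is λ² − (−4)λ + (3) with roots −3 and −1.
Eigenvectors give P = [[−2, −1], [1, 1]] with P⁻¹ = [[−1, −1], [1, 2]], and C = P·diag(−3, −1)·P⁻¹.
Then C⁶ = P·diag(729, 1)·P⁻¹ = [[−1458, −1], [729, 1]] · [[−1, −1], [1, 2]] = [[1457, 1456], [−728, −727]].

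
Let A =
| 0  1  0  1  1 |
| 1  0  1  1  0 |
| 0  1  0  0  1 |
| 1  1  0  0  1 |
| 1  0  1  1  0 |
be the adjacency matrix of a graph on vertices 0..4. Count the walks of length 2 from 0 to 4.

1

The number of length-2 walks from vertex 0 to vertex 4 is entry (0,4) of A^2, where A is the adjacency matrix.
A^2 = [[3, 1, 2, 2, 1], [1, 3, 0, 1, 3], [2, 0, 2, 2, 0], [2, 1, 2, 3, 1], [1, 3, 0, 1, 3]]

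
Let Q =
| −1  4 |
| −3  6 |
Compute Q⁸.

tr Q = 5 and det Q = 6, so the characteristic polynomial is λ² − (5)λ + (6) with roots 3 and 2.
Eigenvectors give P = [[1, 4], [1, 3]] with P⁻¹ = [[−3, 4], [1, −1]], and Q = P·diag(3, 2)·P⁻¹.
Then Q⁸ = P·diag(6561, 256)·P⁻¹ = [[6561, 1024], [6561, 768]] · [[−3, 4], [1, −1]] = [[−18659, 25220], [−18915, 25476]].

[[−18659, 25220], [−18915, 25476]]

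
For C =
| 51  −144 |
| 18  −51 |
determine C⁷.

tr C = 0 and det C = −9, so the characteristic polynomial is λ² − (0)λ + (−9) with roots −3 and 3.
Eigenvectors give P = [[−8, 3], [−3, 1]] with P⁻¹ = [[1, −3], [3, −8]], and C = P·diag(−3, 3)·P⁻¹.
Then C⁷ = P·diag(−2187, 2187)·P⁻¹ = [[17496, 6561], [6561, 2187]] · [[1, −3], [3, −8]] = [[37179, −104976], [13122, −37179]].

[[37179, −104976], [13122, −37179]]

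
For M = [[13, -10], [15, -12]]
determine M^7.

[[6817, -4630], [6945, -4758]]

tr M = 1 and det M = -6, so the characteristic polynomial is λ² − (1)λ + (-6) with roots 3 and -2.
Eigenvectors give P = [[1, -2], [1, -3]] with P⁻¹ = [[3, -2], [1, -1]], and M = P·diag(3, -2)·P⁻¹.
Then M^7 = P·diag(2187, -128)·P⁻¹ = [[2187, 256], [2187, 384]] · [[3, -2], [1, -1]] = [[6817, -4630], [6945, -4758]].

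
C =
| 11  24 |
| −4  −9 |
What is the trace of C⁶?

tr C = 2 and det C = −3, so the characteristic polynomial is λ² − (2)λ + (−3) with roots −1 and 3.
Eigenvectors give P = [[−2, 3], [1, −1]] with P⁻¹ = [[1, 3], [1, 2]], and C = P·diag(−1, 3)·P⁻¹.
Then C⁶ = P·diag(1, 729)·P⁻¹ = [[−2, 2187], [1, −729]] · [[1, 3], [1, 2]] = [[2185, 4368], [−728, −1455]].

730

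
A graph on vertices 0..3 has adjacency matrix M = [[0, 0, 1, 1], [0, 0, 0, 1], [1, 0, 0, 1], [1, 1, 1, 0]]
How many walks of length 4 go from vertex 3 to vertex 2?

6

The number of length-4 walks from vertex 3 to vertex 2 is entry (3,2) of M⁴, where M is the adjacency matrix.
M² = [[2, 1, 1, 1], [1, 1, 1, 0], [1, 1, 2, 1], [1, 0, 1, 3]]
M³ = [[2, 1, 3, 4], [1, 0, 1, 3], [3, 1, 2, 4], [4, 3, 4, 2]]
M⁴ = [[7, 4, 6, 6], [4, 3, 4, 2], [6, 4, 7, 6], [6, 2, 6, 11]]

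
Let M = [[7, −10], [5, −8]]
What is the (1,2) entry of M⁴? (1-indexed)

tr M = −1 and det M = −6, so the characteristic polynomial is λ² − (−1)λ + (−6) with roots −3 and 2.
Eigenvectors give P = [[−1, 2], [−1, 1]] with P⁻¹ = [[1, −2], [1, −1]], and M = P·diag(−3, 2)·P⁻¹.
Then M⁴ = P·diag(81, 16)·P⁻¹ = [[−81, 32], [−81, 16]] · [[1, −2], [1, −1]] = [[−49, 130], [−65, 146]].

130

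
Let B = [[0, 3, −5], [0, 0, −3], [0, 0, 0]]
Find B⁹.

[[0, 0, 0], [0, 0, 0], [0, 0, 0]]

B is strictly triangular, hence nilpotent: B³ = 0, so B⁹ = 0.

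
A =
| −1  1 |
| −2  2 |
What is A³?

A² = A (a projection; rank 1, trace 1), so A³ = A.

[[−1, 1], [−2, 2]]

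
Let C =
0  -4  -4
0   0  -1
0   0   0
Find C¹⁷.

C is strictly triangular, hence nilpotent: C³ = 0, so C¹⁷ = 0.

[[0, 0, 0], [0, 0, 0], [0, 0, 0]]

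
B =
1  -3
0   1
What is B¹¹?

B = I + N where N = [[0, -3], [0, 0]] is strictly upper-triangular, so N² = 0.
(I + N)¹¹ = I + 11·N = [[1, -33], [0, 1]].

[[1, -33], [0, 1]]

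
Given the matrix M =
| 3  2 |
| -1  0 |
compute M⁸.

[[511, 510], [-255, -254]]

tr M = 3 and det M = 2, so the characteristic polynomial is λ² − (3)λ + (2) with roots 1 and 2.
Eigenvectors give P = [[-1, 2], [1, -1]] with P⁻¹ = [[1, 2], [1, 1]], and M = P·diag(1, 2)·P⁻¹.
Then M⁸ = P·diag(1, 256)·P⁻¹ = [[-1, 512], [1, -256]] · [[1, 2], [1, 1]] = [[511, 510], [-255, -254]].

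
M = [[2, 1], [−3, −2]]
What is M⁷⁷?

[[2, 1], [−3, −2]]

M² = I (check: tr M = 0 and det M = −1), so M⁷⁷ = M since 77 is odd.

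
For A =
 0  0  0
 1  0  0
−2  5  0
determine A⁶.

[[0, 0, 0], [0, 0, 0], [0, 0, 0]]

A is strictly triangular, hence nilpotent: A³ = 0, so A⁶ = 0.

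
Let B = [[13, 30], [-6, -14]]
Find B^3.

tr B = -1 and det B = -2, so the characteristic polynomial is λ² − (-1)λ + (-2) with roots 1 and -2.
Eigenvectors give P = [[5, -2], [-2, 1]] with P⁻¹ = [[1, 2], [2, 5]], and B = P·diag(1, -2)·P⁻¹.
Then B^3 = P·diag(1, -8)·P⁻¹ = [[5, 16], [-2, -8]] · [[1, 2], [2, 5]] = [[37, 90], [-18, -44]].

[[37, 90], [-18, -44]]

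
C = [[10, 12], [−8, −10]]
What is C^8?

tr C = 0 and det C = −4, so the characteristic polynomial is λ² − (0)λ + (−4) with roots 2 and −2.
Eigenvectors give P = [[−3, −1], [2, 1]] with P⁻¹ = [[−1, −1], [2, 3]], and C = P·diag(2, −2)·P⁻¹.
Then C^8 = P·diag(256, 256)·P⁻¹ = [[−768, −256], [512, 256]] · [[−1, −1], [2, 3]] = [[256, 0], [0, 256]].

[[256, 0], [0, 256]]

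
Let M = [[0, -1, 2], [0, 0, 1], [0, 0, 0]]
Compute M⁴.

[[0, 0, 0], [0, 0, 0], [0, 0, 0]]

M is strictly triangular, hence nilpotent: M³ = 0, so M⁴ = 0.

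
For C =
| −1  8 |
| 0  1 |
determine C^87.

[[−1, 8], [0, 1]]

C² = I (check: tr C = 0 and det C = −1), so C^87 = C since 87 is odd.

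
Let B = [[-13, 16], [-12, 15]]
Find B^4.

[[-239, 320], [-240, 321]]

tr B = 2 and det B = -3, so the characteristic polynomial is λ² − (2)λ + (-3) with roots -1 and 3.
Eigenvectors give P = [[4, 1], [3, 1]] with P⁻¹ = [[1, -1], [-3, 4]], and B = P·diag(-1, 3)·P⁻¹.
Then B^4 = P·diag(1, 81)·P⁻¹ = [[4, 81], [3, 81]] · [[1, -1], [-3, 4]] = [[-239, 320], [-240, 321]].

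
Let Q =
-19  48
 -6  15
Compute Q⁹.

tr Q = -4 and det Q = 3, so the characteristic polynomial is λ² − (-4)λ + (3) with roots -3 and -1.
Eigenvectors give P = [[3, -8], [1, -3]] with P⁻¹ = [[3, -8], [1, -3]], and Q = P·diag(-3, -1)·P⁻¹.
Then Q⁹ = P·diag(-19683, -1)·P⁻¹ = [[-59049, 8], [-19683, 3]] · [[3, -8], [1, -3]] = [[-177139, 472368], [-59046, 157455]].

[[-177139, 472368], [-59046, 157455]]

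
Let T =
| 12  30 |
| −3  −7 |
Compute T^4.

[[666, 1950], [−195, −569]]

tr T = 5 and det T = 6, so the characteristic polynomial is λ² − (5)λ + (6) with roots 2 and 3.
Eigenvectors give P = [[−3, −10], [1, 3]] with P⁻¹ = [[3, 10], [−1, −3]], and T = P·diag(2, 3)·P⁻¹.
Then T^4 = P·diag(16, 81)·P⁻¹ = [[−48, −810], [16, 243]] · [[3, 10], [−1, −3]] = [[666, 1950], [−195, −569]].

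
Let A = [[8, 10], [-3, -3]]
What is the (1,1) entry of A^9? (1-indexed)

115538

tr A = 5 and det A = 6, so the characteristic polynomial is λ² − (5)λ + (6) with roots 2 and 3.
Eigenvectors give P = [[-5, -2], [3, 1]] with P⁻¹ = [[1, 2], [-3, -5]], and A = P·diag(2, 3)·P⁻¹.
Then A^9 = P·diag(512, 19683)·P⁻¹ = [[-2560, -39366], [1536, 19683]] · [[1, 2], [-3, -5]] = [[115538, 191710], [-57513, -95343]].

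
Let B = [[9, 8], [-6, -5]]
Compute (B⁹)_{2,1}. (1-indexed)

tr B = 4 and det B = 3, so the characteristic polynomial is λ² − (4)λ + (3) with roots 3 and 1.
Eigenvectors give P = [[4, 1], [-3, -1]] with P⁻¹ = [[1, 1], [-3, -4]], and B = P·diag(3, 1)·P⁻¹.
Then B⁹ = P·diag(19683, 1)·P⁻¹ = [[78732, 1], [-59049, -1]] · [[1, 1], [-3, -4]] = [[78729, 78728], [-59046, -59045]].

-59046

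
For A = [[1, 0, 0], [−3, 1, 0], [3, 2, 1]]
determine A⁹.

[[1, 0, 0], [−27, 1, 0], [−189, 18, 1]]

A = I + N where N = [[0, 0, 0], [−3, 0, 0], [3, 2, 0]] is strictly lower-triangular, so N³ = 0.
(I + N)⁹ = I + 9·N + 36·N² = [[1, 0, 0], [−27, 1, 0], [−189, 18, 1]].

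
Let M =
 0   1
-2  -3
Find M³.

tr M = -3 and det M = 2, so the characteristic polynomial is λ² − (-3)λ + (2) with roots -1 and -2.
Eigenvectors give P = [[-1, -1], [1, 2]] with P⁻¹ = [[-2, -1], [1, 1]], and M = P·diag(-1, -2)·P⁻¹.
Then M³ = P·diag(-1, -8)·P⁻¹ = [[1, 8], [-1, -16]] · [[-2, -1], [1, 1]] = [[6, 7], [-14, -15]].

[[6, 7], [-14, -15]]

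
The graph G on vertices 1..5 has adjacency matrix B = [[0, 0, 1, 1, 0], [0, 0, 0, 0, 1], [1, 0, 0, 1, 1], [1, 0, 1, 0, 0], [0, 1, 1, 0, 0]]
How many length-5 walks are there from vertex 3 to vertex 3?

The number of length-5 walks from vertex 3 to vertex 3 is entry (3,3) of B⁵, where B is the adjacency matrix.
B² = [[2, 0, 1, 1, 1], [0, 1, 1, 0, 0], [1, 1, 3, 1, 0], [1, 0, 1, 2, 1], [1, 0, 0, 1, 2]]
B³ = [[2, 1, 4, 3, 1], [1, 0, 0, 1, 2], [4, 0, 2, 4, 4], [3, 1, 4, 2, 1], [1, 2, 4, 1, 0]]
B⁴ = [[7, 1, 6, 6, 5], [1, 2, 4, 1, 0], [6, 4, 12, 6, 2], [6, 1, 6, 7, 5], [5, 0, 2, 5, 6]]
B⁵ = [[12, 5, 18, 13, 7], [5, 0, 2, 5, 6], [18, 2, 14, 18, 16], [13, 5, 18, 12, 7], [7, 6, 16, 7, 2]]

14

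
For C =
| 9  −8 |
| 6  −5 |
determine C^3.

[[105, −104], [78, −77]]

tr C = 4 and det C = 3, so the characteristic polynomial is λ² − (4)λ + (3) with roots 3 and 1.
Eigenvectors give P = [[4, 1], [3, 1]] with P⁻¹ = [[1, −1], [−3, 4]], and C = P·diag(3, 1)·P⁻¹.
Then C^3 = P·diag(27, 1)·P⁻¹ = [[108, 1], [81, 1]] · [[1, −1], [−3, 4]] = [[105, −104], [78, −77]].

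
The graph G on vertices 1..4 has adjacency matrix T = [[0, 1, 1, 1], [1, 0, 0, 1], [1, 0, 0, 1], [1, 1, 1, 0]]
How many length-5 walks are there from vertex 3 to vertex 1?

The number of length-5 walks from vertex 3 to vertex 1 is entry (3,1) of T⁵, where T is the adjacency matrix.
T² = [[3, 1, 1, 2], [1, 2, 2, 1], [1, 2, 2, 1], [2, 1, 1, 3]]
T³ = [[4, 5, 5, 5], [5, 2, 2, 5], [5, 2, 2, 5], [5, 5, 5, 4]]
T⁴ = [[15, 9, 9, 14], [9, 10, 10, 9], [9, 10, 10, 9], [14, 9, 9, 15]]
T⁵ = [[32, 29, 29, 33], [29, 18, 18, 29], [29, 18, 18, 29], [33, 29, 29, 32]]

29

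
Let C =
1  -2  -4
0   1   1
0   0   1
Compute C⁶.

C = I + N where N = [[0, -2, -4], [0, 0, 1], [0, 0, 0]] is strictly upper-triangular, so N³ = 0.
(I + N)⁶ = I + 6·N + 15·N² = [[1, -12, -54], [0, 1, 6], [0, 0, 1]].

[[1, -12, -54], [0, 1, 6], [0, 0, 1]]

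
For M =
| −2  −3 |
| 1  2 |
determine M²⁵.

M² = I (check: tr M = 0 and det M = −1), so M²⁵ = M since 25 is odd.

[[−2, −3], [1, 2]]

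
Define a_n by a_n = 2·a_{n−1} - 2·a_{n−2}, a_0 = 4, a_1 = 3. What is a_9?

48

With companion matrix Q = [[2, -2], [1, 0]], [a_n, a_{n−1}]ᵀ = Q·[a_{n−1}, a_{n−2}]ᵀ, so [a_9, a_8]ᵀ = Q⁸·[a_1, a_0]ᵀ.
Q⁸ = [[16, 0], [0, 16]], giving [a_9, a_8]ᵀ = [[48], [64]].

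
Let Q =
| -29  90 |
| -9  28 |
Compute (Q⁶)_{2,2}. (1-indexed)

tr Q = -1 and det Q = -2, so the characteristic polynomial is λ² − (-1)λ + (-2) with roots -2 and 1.
Eigenvectors give P = [[10, 3], [3, 1]] with P⁻¹ = [[1, -3], [-3, 10]], and Q = P·diag(-2, 1)·P⁻¹.
Then Q⁶ = P·diag(64, 1)·P⁻¹ = [[640, 3], [192, 1]] · [[1, -3], [-3, 10]] = [[631, -1890], [189, -566]].

-566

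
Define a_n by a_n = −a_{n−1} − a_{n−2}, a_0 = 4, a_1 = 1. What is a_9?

4

With companion matrix Q = [[−1, −1], [1, 0]], [a_n, a_{n−1}]ᵀ = Q·[a_{n−1}, a_{n−2}]ᵀ, so [a_9, a_8]ᵀ = Q⁸·[a_1, a_0]ᵀ.
Q⁸ = [[0, 1], [−1, −1]], giving [a_9, a_8]ᵀ = [[4], [−5]].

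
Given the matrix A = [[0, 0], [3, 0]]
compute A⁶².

A is strictly triangular, hence nilpotent: A² = 0, so A⁶² = 0.

[[0, 0], [0, 0]]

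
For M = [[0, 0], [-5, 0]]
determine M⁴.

M is strictly triangular, hence nilpotent: M² = 0, so M⁴ = 0.

[[0, 0], [0, 0]]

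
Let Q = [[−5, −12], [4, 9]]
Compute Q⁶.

[[−2183, −4368], [1456, 2913]]

tr Q = 4 and det Q = 3, so the characteristic polynomial is λ² − (4)λ + (3) with roots 3 and 1.
Eigenvectors give P = [[−3, −2], [2, 1]] with P⁻¹ = [[1, 2], [−2, −3]], and Q = P·diag(3, 1)·P⁻¹.
Then Q⁶ = P·diag(729, 1)·P⁻¹ = [[−2187, −2], [1458, 1]] · [[1, 2], [−2, −3]] = [[−2183, −4368], [1456, 2913]].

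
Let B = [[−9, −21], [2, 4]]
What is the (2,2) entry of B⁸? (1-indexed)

tr B = −5 and det B = 6, so the characteristic polynomial is λ² − (−5)λ + (6) with roots −3 and −2.
Eigenvectors give P = [[−7, −3], [2, 1]] with P⁻¹ = [[−1, −3], [2, 7]], and B = P·diag(−3, −2)·P⁻¹.
Then B⁸ = P·diag(6561, 256)·P⁻¹ = [[−45927, −768], [13122, 256]] · [[−1, −3], [2, 7]] = [[44391, 132405], [−12610, −37574]].

−37574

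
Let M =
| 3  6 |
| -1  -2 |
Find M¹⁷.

M² = M (a projection; rank 1, trace 1), so M¹⁷ = M.

[[3, 6], [-1, -2]]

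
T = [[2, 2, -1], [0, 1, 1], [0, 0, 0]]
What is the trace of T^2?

5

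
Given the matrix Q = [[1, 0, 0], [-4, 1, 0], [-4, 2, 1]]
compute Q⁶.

[[1, 0, 0], [-24, 1, 0], [-144, 12, 1]]

Q = I + N where N = [[0, 0, 0], [-4, 0, 0], [-4, 2, 0]] is strictly lower-triangular, so N³ = 0.
(I + N)⁶ = I + 6·N + 15·N² = [[1, 0, 0], [-24, 1, 0], [-144, 12, 1]].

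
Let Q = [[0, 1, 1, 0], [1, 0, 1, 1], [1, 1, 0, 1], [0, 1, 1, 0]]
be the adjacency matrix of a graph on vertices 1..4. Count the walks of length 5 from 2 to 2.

The number of length-5 walks from vertex 2 to vertex 2 is entry (2,2) of Q⁵, where Q is the adjacency matrix.
Q² = [[2, 1, 1, 2], [1, 3, 2, 1], [1, 2, 3, 1], [2, 1, 1, 2]]
Q³ = [[2, 5, 5, 2], [5, 4, 5, 5], [5, 5, 4, 5], [2, 5, 5, 2]]
Q⁴ = [[10, 9, 9, 10], [9, 15, 14, 9], [9, 14, 15, 9], [10, 9, 9, 10]]
Q⁵ = [[18, 29, 29, 18], [29, 32, 33, 29], [29, 33, 32, 29], [18, 29, 29, 18]]

32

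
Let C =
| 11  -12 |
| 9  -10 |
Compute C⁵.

[[131, -132], [99, -100]]

tr C = 1 and det C = -2, so the characteristic polynomial is λ² − (1)λ + (-2) with roots 2 and -1.
Eigenvectors give P = [[-4, -1], [-3, -1]] with P⁻¹ = [[-1, 1], [3, -4]], and C = P·diag(2, -1)·P⁻¹.
Then C⁵ = P·diag(32, -1)·P⁻¹ = [[-128, 1], [-96, 1]] · [[-1, 1], [3, -4]] = [[131, -132], [99, -100]].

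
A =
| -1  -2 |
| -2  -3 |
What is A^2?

[[5, 8], [8, 13]]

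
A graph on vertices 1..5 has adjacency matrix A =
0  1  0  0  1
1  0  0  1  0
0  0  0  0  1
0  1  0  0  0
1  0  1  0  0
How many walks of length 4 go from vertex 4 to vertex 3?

The number of length-4 walks from vertex 4 to vertex 3 is entry (4,3) of A⁴, where A is the adjacency matrix.
A² = [[2, 0, 1, 1, 0], [0, 2, 0, 0, 1], [1, 0, 1, 0, 0], [1, 0, 0, 1, 0], [0, 1, 0, 0, 2]]
A³ = [[0, 3, 0, 0, 3], [3, 0, 1, 2, 0], [0, 1, 0, 0, 2], [0, 2, 0, 0, 1], [3, 0, 2, 1, 0]]
A⁴ = [[6, 0, 3, 3, 0], [0, 5, 0, 0, 4], [3, 0, 2, 1, 0], [3, 0, 1, 2, 0], [0, 4, 0, 0, 5]]

1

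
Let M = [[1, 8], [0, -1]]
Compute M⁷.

M² = I (check: tr M = 0 and det M = -1), so M⁷ = M since 7 is odd.

[[1, 8], [0, -1]]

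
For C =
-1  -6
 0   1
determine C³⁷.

C² = I (check: tr C = 0 and det C = -1), so C³⁷ = C since 37 is odd.

[[-1, -6], [0, 1]]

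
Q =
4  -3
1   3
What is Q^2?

[[13, -21], [7, 6]]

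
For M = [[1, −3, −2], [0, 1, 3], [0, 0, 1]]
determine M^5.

M = I + N where N = [[0, −3, −2], [0, 0, 3], [0, 0, 0]] is strictly upper-triangular, so N^3 = 0.
(I + N)^5 = I + 5·N + 10·N^2 = [[1, −15, −100], [0, 1, 15], [0, 0, 1]].

[[1, −15, −100], [0, 1, 15], [0, 0, 1]]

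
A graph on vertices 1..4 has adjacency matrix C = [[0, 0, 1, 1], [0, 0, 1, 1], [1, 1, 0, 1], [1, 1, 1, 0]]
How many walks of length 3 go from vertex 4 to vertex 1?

5

The number of length-3 walks from vertex 4 to vertex 1 is entry (4,1) of C³, where C is the adjacency matrix.
C² = [[2, 2, 1, 1], [2, 2, 1, 1], [1, 1, 3, 2], [1, 1, 2, 3]]
C³ = [[2, 2, 5, 5], [2, 2, 5, 5], [5, 5, 4, 5], [5, 5, 5, 4]]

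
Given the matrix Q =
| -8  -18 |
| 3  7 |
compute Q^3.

tr Q = -1 and det Q = -2, so the characteristic polynomial is λ² − (-1)λ + (-2) with roots 1 and -2.
Eigenvectors give P = [[-2, -3], [1, 1]] with P⁻¹ = [[1, 3], [-1, -2]], and Q = P·diag(1, -2)·P⁻¹.
Then Q^3 = P·diag(1, -8)·P⁻¹ = [[-2, 24], [1, -8]] · [[1, 3], [-1, -2]] = [[-26, -54], [9, 19]].

[[-26, -54], [9, 19]]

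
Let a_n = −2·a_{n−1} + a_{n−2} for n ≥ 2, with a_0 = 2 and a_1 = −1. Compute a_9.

−1801

With companion matrix C = [[−2, 1], [1, 0]], [a_n, a_{n−1}]ᵀ = C·[a_{n−1}, a_{n−2}]ᵀ, so [a_9, a_8]ᵀ = C⁸·[a_1, a_0]ᵀ.
C⁸ = [[985, −408], [−408, 169]], giving [a_9, a_8]ᵀ = [[−1801], [746]].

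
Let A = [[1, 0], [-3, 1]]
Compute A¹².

A = I + N where N = [[0, 0], [-3, 0]] is strictly lower-triangular, so N² = 0.
(I + N)¹² = I + 12·N = [[1, 0], [-36, 1]].

[[1, 0], [-36, 1]]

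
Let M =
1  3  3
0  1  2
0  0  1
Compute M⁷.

[[1, 21, 147], [0, 1, 14], [0, 0, 1]]

M = I + N where N = [[0, 3, 3], [0, 0, 2], [0, 0, 0]] is strictly upper-triangular, so N³ = 0.
(I + N)⁷ = I + 7·N + 21·N² = [[1, 21, 147], [0, 1, 14], [0, 0, 1]].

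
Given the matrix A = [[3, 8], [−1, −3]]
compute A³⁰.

A² = I (check: tr A = 0 and det A = −1), so A³⁰ = I since 30 is even.

[[1, 0], [0, 1]]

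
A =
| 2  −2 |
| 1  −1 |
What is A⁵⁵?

[[2, −2], [1, −1]]

A² = A (a projection; rank 1, trace 1), so A⁵⁵ = A.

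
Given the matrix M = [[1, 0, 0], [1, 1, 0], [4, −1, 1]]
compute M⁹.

M = I + N where N = [[0, 0, 0], [1, 0, 0], [4, −1, 0]] is strictly lower-triangular, so N³ = 0.
(I + N)⁹ = I + 9·N + 36·N² = [[1, 0, 0], [9, 1, 0], [0, −9, 1]].

[[1, 0, 0], [9, 1, 0], [0, −9, 1]]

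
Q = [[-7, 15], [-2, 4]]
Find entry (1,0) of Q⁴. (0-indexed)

tr Q = -3 and det Q = 2, so the characteristic polynomial is λ² − (-3)λ + (2) with roots -1 and -2.
Eigenvectors give P = [[-5, 3], [-2, 1]] with P⁻¹ = [[1, -3], [2, -5]], and Q = P·diag(-1, -2)·P⁻¹.
Then Q⁴ = P·diag(1, 16)·P⁻¹ = [[-5, 48], [-2, 16]] · [[1, -3], [2, -5]] = [[91, -225], [30, -74]].

30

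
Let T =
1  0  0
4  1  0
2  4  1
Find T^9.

T = I + N where N = [[0, 0, 0], [4, 0, 0], [2, 4, 0]] is strictly lower-triangular, so N^3 = 0.
(I + N)^9 = I + 9·N + 36·N^2 = [[1, 0, 0], [36, 1, 0], [594, 36, 1]].

[[1, 0, 0], [36, 1, 0], [594, 36, 1]]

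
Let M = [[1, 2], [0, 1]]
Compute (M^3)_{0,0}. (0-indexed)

M = I + N where N = [[0, 2], [0, 0]] is strictly upper-triangular, so N^2 = 0.
(I + N)^3 = I + 3·N = [[1, 6], [0, 1]].

1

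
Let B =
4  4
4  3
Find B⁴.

B² = [[32, 28], [28, 25]]
B³ = [[240, 212], [212, 187]]
B⁴ = [[1808, 1596], [1596, 1409]]

[[1808, 1596], [1596, 1409]]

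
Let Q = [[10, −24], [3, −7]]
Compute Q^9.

[[4600, −12264], [1533, −4087]]

tr Q = 3 and det Q = 2, so the characteristic polynomial is λ² − (3)λ + (2) with roots 2 and 1.
Eigenvectors give P = [[−3, 8], [−1, 3]] with P⁻¹ = [[−3, 8], [−1, 3]], and Q = P·diag(2, 1)·P⁻¹.
Then Q^9 = P·diag(512, 1)·P⁻¹ = [[−1536, 8], [−512, 3]] · [[−3, 8], [−1, 3]] = [[4600, −12264], [1533, −4087]].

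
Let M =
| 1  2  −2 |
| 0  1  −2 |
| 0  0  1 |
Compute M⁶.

[[1, 12, −72], [0, 1, −12], [0, 0, 1]]

M = I + N where N = [[0, 2, −2], [0, 0, −2], [0, 0, 0]] is strictly upper-triangular, so N³ = 0.
(I + N)⁶ = I + 6·N + 15·N² = [[1, 12, −72], [0, 1, −12], [0, 0, 1]].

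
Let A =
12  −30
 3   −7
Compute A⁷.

[[20718, −61770], [6177, −18403]]

tr A = 5 and det A = 6, so the characteristic polynomial is λ² − (5)λ + (6) with roots 3 and 2.
Eigenvectors give P = [[10, 3], [3, 1]] with P⁻¹ = [[1, −3], [−3, 10]], and A = P·diag(3, 2)·P⁻¹.
Then A⁷ = P·diag(2187, 128)·P⁻¹ = [[21870, 384], [6561, 128]] · [[1, −3], [−3, 10]] = [[20718, −61770], [6177, −18403]].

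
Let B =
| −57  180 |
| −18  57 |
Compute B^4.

[[81, 0], [0, 81]]

tr B = 0 and det B = −9, so the characteristic polynomial is λ² − (0)λ + (−9) with roots 3 and −3.
Eigenvectors give P = [[−3, −10], [−1, −3]] with P⁻¹ = [[3, −10], [−1, 3]], and B = P·diag(3, −3)·P⁻¹.
Then B^4 = P·diag(81, 81)·P⁻¹ = [[−243, −810], [−81, −243]] · [[3, −10], [−1, 3]] = [[81, 0], [0, 81]].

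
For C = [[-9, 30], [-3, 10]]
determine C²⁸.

[[-9, 30], [-3, 10]]

C² = C (a projection; rank 1, trace 1), so C²⁸ = C.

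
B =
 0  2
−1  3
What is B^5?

[[−30, 62], [−31, 63]]

tr B = 3 and det B = 2, so the characteristic polynomial is λ² − (3)λ + (2) with roots 1 and 2.
Eigenvectors give P = [[2, 1], [1, 1]] with P⁻¹ = [[1, −1], [−1, 2]], and B = P·diag(1, 2)·P⁻¹.
Then B^5 = P·diag(1, 32)·P⁻¹ = [[2, 32], [1, 32]] · [[1, −1], [−1, 2]] = [[−30, 62], [−31, 63]].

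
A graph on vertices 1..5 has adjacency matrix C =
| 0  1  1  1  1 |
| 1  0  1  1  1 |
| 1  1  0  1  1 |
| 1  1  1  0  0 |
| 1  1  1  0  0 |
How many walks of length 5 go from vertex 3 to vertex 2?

147

The number of length-5 walks from vertex 3 to vertex 2 is entry (3,2) of C^5, where C is the adjacency matrix.
C^2 = [[4, 3, 3, 2, 2], [3, 4, 3, 2, 2], [3, 3, 4, 2, 2], [2, 2, 2, 3, 3], [2, 2, 2, 3, 3]]
C^3 = [[10, 11, 11, 10, 10], [11, 10, 11, 10, 10], [11, 11, 10, 10, 10], [10, 10, 10, 6, 6], [10, 10, 10, 6, 6]]
C^4 = [[42, 41, 41, 32, 32], [41, 42, 41, 32, 32], [41, 41, 42, 32, 32], [32, 32, 32, 30, 30], [32, 32, 32, 30, 30]]
C^5 = [[146, 147, 147, 124, 124], [147, 146, 147, 124, 124], [147, 147, 146, 124, 124], [124, 124, 124, 96, 96], [124, 124, 124, 96, 96]]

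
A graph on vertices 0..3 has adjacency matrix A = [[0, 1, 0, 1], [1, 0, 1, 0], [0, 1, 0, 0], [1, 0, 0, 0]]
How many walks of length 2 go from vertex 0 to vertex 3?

0

The number of length-2 walks from vertex 0 to vertex 3 is entry (0,3) of A², where A is the adjacency matrix.
A² = [[2, 0, 1, 0], [0, 2, 0, 1], [1, 0, 1, 0], [0, 1, 0, 1]]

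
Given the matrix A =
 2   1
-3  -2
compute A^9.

A² = I (check: tr A = 0 and det A = -1), so A^9 = A since 9 is odd.

[[2, 1], [-3, -2]]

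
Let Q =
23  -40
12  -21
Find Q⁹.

[[118103, -196840], [59052, -98421]]

tr Q = 2 and det Q = -3, so the characteristic polynomial is λ² − (2)λ + (-3) with roots -1 and 3.
Eigenvectors give P = [[-5, 2], [-3, 1]] with P⁻¹ = [[1, -2], [3, -5]], and Q = P·diag(-1, 3)·P⁻¹.
Then Q⁹ = P·diag(-1, 19683)·P⁻¹ = [[5, 39366], [3, 19683]] · [[1, -2], [3, -5]] = [[118103, -196840], [59052, -98421]].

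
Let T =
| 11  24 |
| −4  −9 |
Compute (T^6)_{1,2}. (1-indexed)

tr T = 2 and det T = −3, so the characteristic polynomial is λ² − (2)λ + (−3) with roots 3 and −1.
Eigenvectors give P = [[3, −2], [−1, 1]] with P⁻¹ = [[1, 2], [1, 3]], and T = P·diag(3, −1)·P⁻¹.
Then T^6 = P·diag(729, 1)·P⁻¹ = [[2187, −2], [−729, 1]] · [[1, 2], [1, 3]] = [[2185, 4368], [−728, −1455]].

4368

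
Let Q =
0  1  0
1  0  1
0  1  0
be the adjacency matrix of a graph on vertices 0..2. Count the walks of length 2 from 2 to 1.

The number of length-2 walks from vertex 2 to vertex 1 is entry (2,1) of Q^2, where Q is the adjacency matrix.
Q^2 = [[1, 0, 1], [0, 2, 0], [1, 0, 1]]

0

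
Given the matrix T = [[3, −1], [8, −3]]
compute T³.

T² = I (check: tr T = 0 and det T = −1), so T³ = T since 3 is odd.

[[3, −1], [8, −3]]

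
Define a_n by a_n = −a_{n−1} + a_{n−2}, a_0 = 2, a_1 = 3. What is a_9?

With companion matrix T = [[−1, 1], [1, 0]], [a_n, a_{n−1}]ᵀ = T·[a_{n−1}, a_{n−2}]ᵀ, so [a_9, a_8]ᵀ = T^8·[a_1, a_0]ᵀ.
T^8 = [[34, −21], [−21, 13]], giving [a_9, a_8]ᵀ = [[60], [−37]].

60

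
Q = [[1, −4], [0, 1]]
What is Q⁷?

[[1, −28], [0, 1]]

Q = I + N where N = [[0, −4], [0, 0]] is strictly upper-triangular, so N² = 0.
(I + N)⁷ = I + 7·N = [[1, −28], [0, 1]].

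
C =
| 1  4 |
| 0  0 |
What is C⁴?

C² = [[1, 4], [0, 0]]
C³ = [[1, 4], [0, 0]]
C⁴ = [[1, 4], [0, 0]]

[[1, 4], [0, 0]]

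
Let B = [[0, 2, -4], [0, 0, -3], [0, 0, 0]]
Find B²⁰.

B is strictly triangular, hence nilpotent: B³ = 0, so B²⁰ = 0.

[[0, 0, 0], [0, 0, 0], [0, 0, 0]]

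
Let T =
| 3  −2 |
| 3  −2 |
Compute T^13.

T² = T (a projection; rank 1, trace 1), so T^13 = T.

[[3, −2], [3, −2]]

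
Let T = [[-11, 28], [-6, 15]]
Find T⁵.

tr T = 4 and det T = 3, so the characteristic polynomial is λ² − (4)λ + (3) with roots 3 and 1.
Eigenvectors give P = [[2, 7], [1, 3]] with P⁻¹ = [[-3, 7], [1, -2]], and T = P·diag(3, 1)·P⁻¹.
Then T⁵ = P·diag(243, 1)·P⁻¹ = [[486, 7], [243, 3]] · [[-3, 7], [1, -2]] = [[-1451, 3388], [-726, 1695]].

[[-1451, 3388], [-726, 1695]]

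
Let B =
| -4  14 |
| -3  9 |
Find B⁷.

tr B = 5 and det B = 6, so the characteristic polynomial is λ² − (5)λ + (6) with roots 3 and 2.
Eigenvectors give P = [[-2, -7], [-1, -3]] with P⁻¹ = [[3, -7], [-1, 2]], and B = P·diag(3, 2)·P⁻¹.
Then B⁷ = P·diag(2187, 128)·P⁻¹ = [[-4374, -896], [-2187, -384]] · [[3, -7], [-1, 2]] = [[-12226, 28826], [-6177, 14541]].

[[-12226, 28826], [-6177, 14541]]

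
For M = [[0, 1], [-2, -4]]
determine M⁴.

M² = [[-2, -4], [8, 14]]
M³ = [[8, 14], [-28, -48]]
M⁴ = [[-28, -48], [96, 164]]

[[-28, -48], [96, 164]]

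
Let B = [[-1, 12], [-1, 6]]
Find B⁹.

tr B = 5 and det B = 6, so the characteristic polynomial is λ² − (5)λ + (6) with roots 3 and 2.
Eigenvectors give P = [[3, -4], [1, -1]] with P⁻¹ = [[-1, 4], [-1, 3]], and B = P·diag(3, 2)·P⁻¹.
Then B⁹ = P·diag(19683, 512)·P⁻¹ = [[59049, -2048], [19683, -512]] · [[-1, 4], [-1, 3]] = [[-57001, 230052], [-19171, 77196]].

[[-57001, 230052], [-19171, 77196]]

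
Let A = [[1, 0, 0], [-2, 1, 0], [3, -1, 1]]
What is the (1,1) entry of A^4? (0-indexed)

1

A = I + N where N = [[0, 0, 0], [-2, 0, 0], [3, -1, 0]] is strictly lower-triangular, so N^3 = 0.
(I + N)^4 = I + 4·N + 6·N^2 = [[1, 0, 0], [-8, 1, 0], [24, -4, 1]].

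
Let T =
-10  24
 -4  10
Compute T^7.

tr T = 0 and det T = -4, so the characteristic polynomial is λ² − (0)λ + (-4) with roots -2 and 2.
Eigenvectors give P = [[-3, -2], [-1, -1]] with P⁻¹ = [[-1, 2], [1, -3]], and T = P·diag(-2, 2)·P⁻¹.
Then T^7 = P·diag(-128, 128)·P⁻¹ = [[384, -256], [128, -128]] · [[-1, 2], [1, -3]] = [[-640, 1536], [-256, 640]].

[[-640, 1536], [-256, 640]]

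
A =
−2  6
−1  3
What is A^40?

A² = A (a projection; rank 1, trace 1), so A^40 = A.

[[−2, 6], [−1, 3]]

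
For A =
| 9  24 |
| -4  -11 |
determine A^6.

[[-1455, -4368], [728, 2185]]

tr A = -2 and det A = -3, so the characteristic polynomial is λ² − (-2)λ + (-3) with roots 1 and -3.
Eigenvectors give P = [[3, 2], [-1, -1]] with P⁻¹ = [[1, 2], [-1, -3]], and A = P·diag(1, -3)·P⁻¹.
Then A^6 = P·diag(1, 729)·P⁻¹ = [[3, 1458], [-1, -729]] · [[1, 2], [-1, -3]] = [[-1455, -4368], [728, 2185]].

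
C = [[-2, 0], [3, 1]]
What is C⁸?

[[256, 0], [-255, 1]]

tr C = -1 and det C = -2, so the characteristic polynomial is λ² − (-1)λ + (-2) with roots -2 and 1.
Eigenvectors give P = [[-1, 0], [1, 1]] with P⁻¹ = [[-1, 0], [1, 1]], and C = P·diag(-2, 1)·P⁻¹.
Then C⁸ = P·diag(256, 1)·P⁻¹ = [[-256, 0], [256, 1]] · [[-1, 0], [1, 1]] = [[256, 0], [-255, 1]].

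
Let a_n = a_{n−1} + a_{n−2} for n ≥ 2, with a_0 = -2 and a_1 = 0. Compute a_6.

With companion matrix M = [[1, 1], [1, 0]], [a_n, a_{n−1}]ᵀ = M·[a_{n−1}, a_{n−2}]ᵀ, so [a_6, a_5]ᵀ = M⁵·[a_1, a_0]ᵀ.
M⁵ = [[8, 5], [5, 3]], giving [a_6, a_5]ᵀ = [[-10], [-6]].

-10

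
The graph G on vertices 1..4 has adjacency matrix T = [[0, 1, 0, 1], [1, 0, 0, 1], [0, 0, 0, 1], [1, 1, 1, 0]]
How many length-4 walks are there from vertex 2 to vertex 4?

The number of length-4 walks from vertex 2 to vertex 4 is entry (2,4) of T⁴, where T is the adjacency matrix.
T² = [[2, 1, 1, 1], [1, 2, 1, 1], [1, 1, 1, 0], [1, 1, 0, 3]]
T³ = [[2, 3, 1, 4], [3, 2, 1, 4], [1, 1, 0, 3], [4, 4, 3, 2]]
T⁴ = [[7, 6, 4, 6], [6, 7, 4, 6], [4, 4, 3, 2], [6, 6, 2, 11]]

6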